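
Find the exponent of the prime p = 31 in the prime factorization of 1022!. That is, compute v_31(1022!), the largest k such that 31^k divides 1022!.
v_31(1022!) = 33

Legendre's formula: v_p(n!) = Σ_{k ≥ 1} ⌊n / p^k⌋. For p = 31, n = 1022, the terms are:
  ⌊1022/31^1⌋ = ⌊1022/31⌋ = 32
  ⌊1022/31^2⌋ = ⌊1022/961⌋ = 1
(the next term ⌊1022/31^3⌋ = 0, terminating the sum). Summing: v_31(1022!) = 32 + 1 = 33.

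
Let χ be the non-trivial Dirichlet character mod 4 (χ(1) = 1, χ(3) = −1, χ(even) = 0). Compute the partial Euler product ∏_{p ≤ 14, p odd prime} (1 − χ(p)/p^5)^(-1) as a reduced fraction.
∏ = 700807599951834375/703510729567397888

The odd primes p ≤ 14 are [3, 5, 7, 11, 13]. For each, χ(p) = 1 if p ≡ 1 mod 4, χ(p) = −1 if p ≡ 3 mod 4. Taking (1 − χ(p)/p^5)^(-1) = p^5/(p^5 − χ(p)): (1 − (-1)/3^5)^(-1) · (1 − (1)/5^5)^(-1) · (1 − (-1)/7^5)^(-1) · (1 − (-1)/11^5)^(-1) · (1 − (1)/13^5)^(-1) = 700807599951834375/703510729567397888.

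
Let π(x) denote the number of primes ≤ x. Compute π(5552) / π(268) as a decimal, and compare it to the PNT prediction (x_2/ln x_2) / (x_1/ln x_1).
π(5552)/π(268) = 732/56 ≈ 13.0714;  PNT prediction ≈ 13.4338.

π(268) = 56 and π(5552) = 732, so π(5552)/π(268) ≈ 13.0714. The PNT-predicted ratio is (5552/ln(5552)) / (268/ln(268)) ≈ 13.4338. The two agree to within a few percent, as expected.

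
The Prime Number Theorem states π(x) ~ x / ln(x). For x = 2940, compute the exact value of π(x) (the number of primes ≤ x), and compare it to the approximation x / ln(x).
π(2940) = 424;  x/ln(x) ≈ 368.14;  relative error ≈ 13.18%.

Directly count primes up to 2940: π(2940) = 424. The PNT approximation gives 2940/ln(2940) ≈ 2940/7.98616 ≈ 368.14. Relative error (π(x) − x/ln(x)) / π(x) ≈ 13.18%; the approximation is known to undercount slightly (Li(x) is a better estimate).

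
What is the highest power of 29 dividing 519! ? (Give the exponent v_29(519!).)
v_29(519!) = 17

Legendre's formula: v_p(n!) = Σ_{k ≥ 1} ⌊n / p^k⌋. For p = 29, n = 519, the terms are:
  ⌊519/29^1⌋ = ⌊519/29⌋ = 17
(the next term ⌊519/29^2⌋ = 0, terminating the sum). Summing: v_29(519!) = 17 = 17.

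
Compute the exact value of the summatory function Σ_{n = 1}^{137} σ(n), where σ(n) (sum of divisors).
Σ_{n ≤ 137} σ(n) = 15443

Compute σ(n) for each 1 ≤ n ≤ 137: σ(1) = 1, σ(2) = 3, σ(3) = 4, σ(4) = 7, σ(5) = 6, σ(6) = 12, σ(7) = 8, σ(8) = 15, σ(9) = 13, σ(10) = 18, σ(11) = 12, σ(12) = 28, σ(13) = 14, σ(14) = 24, σ(15) = 24, σ(16) = 31, σ(17) = 18, σ(18) = 39, σ(19) = 20, σ(20) = 42, σ(21) = 32, σ(22) = 36, σ(23) = 24, σ(24) = 60, σ(25) = 31, σ(26) = 42, σ(27) = 40, σ(28) = 56, σ(29) = 30, σ(30) = 72, σ(31) = 32, σ(32) = 63, σ(33) = 48, σ(34) = 54, σ(35) = 48, σ(36) = 91, σ(37) = 38, σ(38) = 60, σ(39) = 56, σ(40) = 90, σ(41) = 42, σ(42) = 96, σ(43) = 44, σ(44) = 84, σ(45) = 78, σ(46) = 72, σ(47) = 48, σ(48) = 124, σ(49) = 57, σ(50) = 93, σ(51) = 72, σ(52) = 98, σ(53) = 54, σ(54) = 120, σ(55) = 72, σ(56) = 120, σ(57) = 80, σ(58) = 90, σ(59) = 60, σ(60) = 168, σ(61) = 62, σ(62) = 96, σ(63) = 104, σ(64) = 127, σ(65) = 84, σ(66) = 144, σ(67) = 68, σ(68) = 126, σ(69) = 96, σ(70) = 144, σ(71) = 72, σ(72) = 195, σ(73) = 74, σ(74) = 114, σ(75) = 124, σ(76) = 140, σ(77) = 96, σ(78) = 168, σ(79) = 80, σ(80) = 186, σ(81) = 121, σ(82) = 126, σ(83) = 84, σ(84) = 224, σ(85) = 108, σ(86) = 132, σ(87) = 120, σ(88) = 180, σ(89) = 90, σ(90) = 234, σ(91) = 112, σ(92) = 168, σ(93) = 128, σ(94) = 144, σ(95) = 120, σ(96) = 252, σ(97) = 98, σ(98) = 171, σ(99) = 156, σ(100) = 217, σ(101) = 102, σ(102) = 216, σ(103) = 104, σ(104) = 210, σ(105) = 192, σ(106) = 162, σ(107) = 108, σ(108) = 280, σ(109) = 110, σ(110) = 216, σ(111) = 152, σ(112) = 248, σ(113) = 114, σ(114) = 240, σ(115) = 144, σ(116) = 210, σ(117) = 182, σ(118) = 180, σ(119) = 144, σ(120) = 360, σ(121) = 133, σ(122) = 186, σ(123) = 168, σ(124) = 224, σ(125) = 156, σ(126) = 312, σ(127) = 128, σ(128) = 255, σ(129) = 176, σ(130) = 252, σ(131) = 132, σ(132) = 336, σ(133) = 160, σ(134) = 204, σ(135) = 240, σ(136) = 270, σ(137) = 138. Summing all 137 values: 15443. (Average order: Σ_{n ≤ x} σ(n) ~ (π²/12) x². For x = 137, (π²/12)·137² ≈ 15436.88.)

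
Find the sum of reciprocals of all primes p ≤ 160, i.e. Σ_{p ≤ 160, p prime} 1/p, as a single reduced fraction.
Σ 1/p = 67195167335560670940823020383181530154843058347995389615845419/35375166993717494840635767087951744212057570647889977422429870

π(160) = 37, so the primes ≤ 160 are [2, 3, 5, 7, 11, 13, 17, 19, 23, 29, 31, 37, 41, 43, 47, 53, 59, 61, 67, 71, 73, 79, 83, 89, 97, 101, 103, 107, 109, 113, 127, 131, 137, 139, 149, 151, 157]. Summing 1/p over these primes: 67195167335560670940823020383181530154843058347995389615845419/35375166993717494840635767087951744212057570647889977422429870 ≈ 1.8995. Mertens estimate ln ln(160) + 0.2615 ≈ 1.8859.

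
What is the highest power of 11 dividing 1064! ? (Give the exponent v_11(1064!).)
v_11(1064!) = 104

Legendre's formula: v_p(n!) = Σ_{k ≥ 1} ⌊n / p^k⌋. For p = 11, n = 1064, the terms are:
  ⌊1064/11^1⌋ = ⌊1064/11⌋ = 96
  ⌊1064/11^2⌋ = ⌊1064/121⌋ = 8
(the next term ⌊1064/11^3⌋ = 0, terminating the sum). Summing: v_11(1064!) = 96 + 8 = 104.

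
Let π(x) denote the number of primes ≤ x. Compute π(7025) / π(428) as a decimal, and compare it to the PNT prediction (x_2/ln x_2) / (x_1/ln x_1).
π(7025)/π(428) = 903/82 ≈ 11.0122;  PNT prediction ≈ 11.2283.

π(428) = 82 and π(7025) = 903, so π(7025)/π(428) ≈ 11.0122. The PNT-predicted ratio is (7025/ln(7025)) / (428/ln(428)) ≈ 11.2283. The two agree to within a few percent, as expected.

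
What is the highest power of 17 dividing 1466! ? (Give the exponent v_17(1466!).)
v_17(1466!) = 91

Legendre's formula: v_p(n!) = Σ_{k ≥ 1} ⌊n / p^k⌋. For p = 17, n = 1466, the terms are:
  ⌊1466/17^1⌋ = ⌊1466/17⌋ = 86
  ⌊1466/17^2⌋ = ⌊1466/289⌋ = 5
(the next term ⌊1466/17^3⌋ = 0, terminating the sum). Summing: v_17(1466!) = 86 + 5 = 91.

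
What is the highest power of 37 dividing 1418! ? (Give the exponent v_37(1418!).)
v_37(1418!) = 39

Legendre's formula: v_p(n!) = Σ_{k ≥ 1} ⌊n / p^k⌋. For p = 37, n = 1418, the terms are:
  ⌊1418/37^1⌋ = ⌊1418/37⌋ = 38
  ⌊1418/37^2⌋ = ⌊1418/1369⌋ = 1
(the next term ⌊1418/37^3⌋ = 0, terminating the sum). Summing: v_37(1418!) = 38 + 1 = 39.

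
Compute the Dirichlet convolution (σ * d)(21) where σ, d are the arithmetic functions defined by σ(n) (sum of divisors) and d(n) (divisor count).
(σ * d)(21) = 60

Divisors of 21: [1, 3, 7, 21]. For each d | 21:
  d = 1: σ(1) · d(21/1) = 1 · 4 = 4
  d = 3: σ(3) · d(21/3) = 4 · 2 = 8
  d = 7: σ(7) · d(21/7) = 8 · 2 = 16
  d = 21: σ(21) · d(21/21) = 32 · 1 = 32
Summing: (σ * d)(21) = 4 + 8 + 16 + 32 = 60.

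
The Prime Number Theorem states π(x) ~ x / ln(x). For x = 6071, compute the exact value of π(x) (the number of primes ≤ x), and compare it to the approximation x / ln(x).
π(6071) = 791;  x/ln(x) ≈ 696.91;  relative error ≈ 11.89%.

Directly count primes up to 6071: π(6071) = 791. The PNT approximation gives 6071/ln(6071) ≈ 6071/8.71128 ≈ 696.91. Relative error (π(x) − x/ln(x)) / π(x) ≈ 11.89%; the approximation is known to undercount slightly (Li(x) is a better estimate).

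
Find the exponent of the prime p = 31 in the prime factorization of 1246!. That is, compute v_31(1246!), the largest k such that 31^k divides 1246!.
v_31(1246!) = 41

Legendre's formula: v_p(n!) = Σ_{k ≥ 1} ⌊n / p^k⌋. For p = 31, n = 1246, the terms are:
  ⌊1246/31^1⌋ = ⌊1246/31⌋ = 40
  ⌊1246/31^2⌋ = ⌊1246/961⌋ = 1
(the next term ⌊1246/31^3⌋ = 0, terminating the sum). Summing: v_31(1246!) = 40 + 1 = 41.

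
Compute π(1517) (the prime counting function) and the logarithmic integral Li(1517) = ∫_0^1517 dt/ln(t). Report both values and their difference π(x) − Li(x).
π(1517) = 240;  Li(1517) ≈ 250.14;  π(x) − Li(x) ≈ -10.14.

Direct count of primes ≤ 1517 gives π(1517) = 240. Numerical evaluation of the logarithmic integral gives Li(1517) ≈ 250.14. The difference π(x) − Li(x) ≈ -10.14 is typically negative for small/moderate x (Li(x) overestimates), though Littlewood's theorem shows this sign changes infinitely often.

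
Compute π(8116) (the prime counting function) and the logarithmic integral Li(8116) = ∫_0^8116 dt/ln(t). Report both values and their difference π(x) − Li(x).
π(8116) = 1020;  Li(8116) ≈ 1039.31;  π(x) − Li(x) ≈ -19.31.

Direct count of primes ≤ 8116 gives π(8116) = 1020. Numerical evaluation of the logarithmic integral gives Li(8116) ≈ 1039.31. The difference π(x) − Li(x) ≈ -19.31 is typically negative for small/moderate x (Li(x) overestimates), though Littlewood's theorem shows this sign changes infinitely often.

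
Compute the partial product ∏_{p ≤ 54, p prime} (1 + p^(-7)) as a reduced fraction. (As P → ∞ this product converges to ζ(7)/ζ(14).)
∏ = 309952223984670960543603211891856695601672510675385627534277668624533812457091991127236052954668734671204274242309849088/307404601692723276790274585782287621574695329443342398483341336503340384695750533342769593387518417543812906517214978125

The primes p ≤ 54 are [2, 3, 5, 7, 11, 13, 17, 19, 23, 29, 31, 37, 41, 43, 47, 53]. For each, (1 + 1/p^7) = (p^7 + 1)/p^7. Multiplying these fractions over p ∈ [2, 3, 5, 7, 11, 13, 17, 19, 23, 29, 31, 37, 41, 43, 47, 53] gives 309952223984670960543603211891856695601672510675385627534277668624533812457091991127236052954668734671204274242309849088/307404601692723276790274585782287621574695329443342398483341336503340384695750533342769593387518417543812906517214978125. (In the limit P → ∞ this tends to ζ(7)/ζ(14).)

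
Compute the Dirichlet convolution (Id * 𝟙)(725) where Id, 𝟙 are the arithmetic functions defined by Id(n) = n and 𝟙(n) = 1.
(Id * 𝟙)(725) = 930

Divisors of 725: [1, 5, 25, 29, 145, 725]. For each d | 725:
  d = 1: Id(1) · 𝟙(725/1) = 1 · 1 = 1
  d = 5: Id(5) · 𝟙(725/5) = 5 · 1 = 5
  d = 25: Id(25) · 𝟙(725/25) = 25 · 1 = 25
  d = 29: Id(29) · 𝟙(725/29) = 29 · 1 = 29
  d = 145: Id(145) · 𝟙(725/145) = 145 · 1 = 145
  d = 725: Id(725) · 𝟙(725/725) = 725 · 1 = 725
Summing: (Id * 𝟙)(725) = 1 + 5 + 25 + 29 + 145 + 725 = 930.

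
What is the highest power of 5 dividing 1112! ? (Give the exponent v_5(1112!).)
v_5(1112!) = 275

Legendre's formula: v_p(n!) = Σ_{k ≥ 1} ⌊n / p^k⌋. For p = 5, n = 1112, the terms are:
  ⌊1112/5^1⌋ = ⌊1112/5⌋ = 222
  ⌊1112/5^2⌋ = ⌊1112/25⌋ = 44
  ⌊1112/5^3⌋ = ⌊1112/125⌋ = 8
  ⌊1112/5^4⌋ = ⌊1112/625⌋ = 1
(the next term ⌊1112/5^5⌋ = 0, terminating the sum). Summing: v_5(1112!) = 222 + 44 + 8 + 1 = 275.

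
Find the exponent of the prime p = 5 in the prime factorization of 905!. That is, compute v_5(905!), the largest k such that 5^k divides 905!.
v_5(905!) = 225

Legendre's formula: v_p(n!) = Σ_{k ≥ 1} ⌊n / p^k⌋. For p = 5, n = 905, the terms are:
  ⌊905/5^1⌋ = ⌊905/5⌋ = 181
  ⌊905/5^2⌋ = ⌊905/25⌋ = 36
  ⌊905/5^3⌋ = ⌊905/125⌋ = 7
  ⌊905/5^4⌋ = ⌊905/625⌋ = 1
(the next term ⌊905/5^5⌋ = 0, terminating the sum). Summing: v_5(905!) = 181 + 36 + 7 + 1 = 225.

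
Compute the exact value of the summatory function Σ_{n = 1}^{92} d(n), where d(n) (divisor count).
Σ_{n ≤ 92} d(n) = 435

Compute d(n) for each 1 ≤ n ≤ 92: d(1) = 1, d(2) = 2, d(3) = 2, d(4) = 3, d(5) = 2, d(6) = 4, d(7) = 2, d(8) = 4, d(9) = 3, d(10) = 4, d(11) = 2, d(12) = 6, d(13) = 2, d(14) = 4, d(15) = 4, d(16) = 5, d(17) = 2, d(18) = 6, d(19) = 2, d(20) = 6, d(21) = 4, d(22) = 4, d(23) = 2, d(24) = 8, d(25) = 3, d(26) = 4, d(27) = 4, d(28) = 6, d(29) = 2, d(30) = 8, d(31) = 2, d(32) = 6, d(33) = 4, d(34) = 4, d(35) = 4, d(36) = 9, d(37) = 2, d(38) = 4, d(39) = 4, d(40) = 8, d(41) = 2, d(42) = 8, d(43) = 2, d(44) = 6, d(45) = 6, d(46) = 4, d(47) = 2, d(48) = 10, d(49) = 3, d(50) = 6, d(51) = 4, d(52) = 6, d(53) = 2, d(54) = 8, d(55) = 4, d(56) = 8, d(57) = 4, d(58) = 4, d(59) = 2, d(60) = 12, d(61) = 2, d(62) = 4, d(63) = 6, d(64) = 7, d(65) = 4, d(66) = 8, d(67) = 2, d(68) = 6, d(69) = 4, d(70) = 8, d(71) = 2, d(72) = 12, d(73) = 2, d(74) = 4, d(75) = 6, d(76) = 6, d(77) = 4, d(78) = 8, d(79) = 2, d(80) = 10, d(81) = 5, d(82) = 4, d(83) = 2, d(84) = 12, d(85) = 4, d(86) = 4, d(87) = 4, d(88) = 8, d(89) = 2, d(90) = 12, d(91) = 4, d(92) = 6. Summing all 92 values: 435. (Dirichlet's divisor formula: Σ_{n ≤ x} d(n) = x ln(x) + (2γ − 1) x + O(√x). For x = 92, the asymptotic estimate is ≈ 430.21.)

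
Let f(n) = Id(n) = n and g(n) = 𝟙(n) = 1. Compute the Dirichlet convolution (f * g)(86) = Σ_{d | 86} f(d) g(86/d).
(Id * 𝟙)(86) = 132

Divisors of 86: [1, 2, 43, 86]. For each d | 86:
  d = 1: Id(1) · 𝟙(86/1) = 1 · 1 = 1
  d = 2: Id(2) · 𝟙(86/2) = 2 · 1 = 2
  d = 43: Id(43) · 𝟙(86/43) = 43 · 1 = 43
  d = 86: Id(86) · 𝟙(86/86) = 86 · 1 = 86
Summing: (Id * 𝟙)(86) = 1 + 2 + 43 + 86 = 132.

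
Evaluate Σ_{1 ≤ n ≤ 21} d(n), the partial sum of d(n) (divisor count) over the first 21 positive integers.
Σ_{n ≤ 21} d(n) = 70

Compute d(n) for each 1 ≤ n ≤ 21: d(1) = 1, d(2) = 2, d(3) = 2, d(4) = 3, d(5) = 2, d(6) = 4, d(7) = 2, d(8) = 4, d(9) = 3, d(10) = 4, d(11) = 2, d(12) = 6, d(13) = 2, d(14) = 4, d(15) = 4, d(16) = 5, d(17) = 2, d(18) = 6, d(19) = 2, d(20) = 6, d(21) = 4. Summing all 21 values: 70. (Dirichlet's divisor formula: Σ_{n ≤ x} d(n) = x ln(x) + (2γ − 1) x + O(√x). For x = 21, the asymptotic estimate is ≈ 67.18.)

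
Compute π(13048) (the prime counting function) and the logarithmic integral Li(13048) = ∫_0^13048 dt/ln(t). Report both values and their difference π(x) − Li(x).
π(13048) = 1554;  Li(13048) ≈ 1572.17;  π(x) − Li(x) ≈ -18.17.

Direct count of primes ≤ 13048 gives π(13048) = 1554. Numerical evaluation of the logarithmic integral gives Li(13048) ≈ 1572.17. The difference π(x) − Li(x) ≈ -18.17 is typically negative for small/moderate x (Li(x) overestimates), though Littlewood's theorem shows this sign changes infinitely often.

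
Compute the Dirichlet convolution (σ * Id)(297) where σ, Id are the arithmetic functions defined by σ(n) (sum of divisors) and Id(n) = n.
(σ * Id)(297) = 3266

Divisors of 297: [1, 3, 9, 11, 27, 33, 99, 297]. For each d | 297:
  d = 1: σ(1) · Id(297/1) = 1 · 297 = 297
  d = 3: σ(3) · Id(297/3) = 4 · 99 = 396
  d = 9: σ(9) · Id(297/9) = 13 · 33 = 429
  d = 11: σ(11) · Id(297/11) = 12 · 27 = 324
  d = 27: σ(27) · Id(297/27) = 40 · 11 = 440
  d = 33: σ(33) · Id(297/33) = 48 · 9 = 432
  d = 99: σ(99) · Id(297/99) = 156 · 3 = 468
  d = 297: σ(297) · Id(297/297) = 480 · 1 = 480
Summing: (σ * Id)(297) = 297 + 396 + 429 + 324 + 440 + 432 + 468 + 480 = 3266.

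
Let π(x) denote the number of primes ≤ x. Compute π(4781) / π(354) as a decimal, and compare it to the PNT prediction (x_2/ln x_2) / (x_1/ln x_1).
π(4781)/π(354) = 641/71 ≈ 9.0282;  PNT prediction ≈ 9.3561.

π(354) = 71 and π(4781) = 641, so π(4781)/π(354) ≈ 9.0282. The PNT-predicted ratio is (4781/ln(4781)) / (354/ln(354)) ≈ 9.3561. The two agree to within a few percent, as expected.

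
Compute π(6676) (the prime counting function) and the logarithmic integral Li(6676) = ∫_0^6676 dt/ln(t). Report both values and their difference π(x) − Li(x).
π(6676) = 860;  Li(6676) ≈ 877.64;  π(x) − Li(x) ≈ -17.64.

Direct count of primes ≤ 6676 gives π(6676) = 860. Numerical evaluation of the logarithmic integral gives Li(6676) ≈ 877.64. The difference π(x) − Li(x) ≈ -17.64 is typically negative for small/moderate x (Li(x) overestimates), though Littlewood's theorem shows this sign changes infinitely often.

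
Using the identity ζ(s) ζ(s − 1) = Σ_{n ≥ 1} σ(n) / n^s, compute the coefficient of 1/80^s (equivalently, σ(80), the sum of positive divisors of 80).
σ(80) = 186

In the product (Σ m^0/m^s)(Σ k / k^s) = Σ (Σ_{d | n} d) / n^s, the coefficient of 1/n^s is σ(n) = Σ_{d | n} d. For n = 80, divisors are [1, 2, 4, 5, 8, 10, 16, 20, 40, 80]; summing: σ(80) = 186.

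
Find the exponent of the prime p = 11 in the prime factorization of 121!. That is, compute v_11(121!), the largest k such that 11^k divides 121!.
v_11(121!) = 12

Legendre's formula: v_p(n!) = Σ_{k ≥ 1} ⌊n / p^k⌋. For p = 11, n = 121, the terms are:
  ⌊121/11^1⌋ = ⌊121/11⌋ = 11
  ⌊121/11^2⌋ = ⌊121/121⌋ = 1
(the next term ⌊121/11^3⌋ = 0, terminating the sum). Summing: v_11(121!) = 11 + 1 = 12.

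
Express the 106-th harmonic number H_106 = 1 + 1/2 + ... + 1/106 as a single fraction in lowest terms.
H_106 = 760893664482154975191407476065305792641722041/145060212702939779988529042870810778780278080

Direct summation: H_106 = 1 + 1/2 + ... + 1/106. The least common denominator is lcm(1, ..., 106) = 725301063514698899942645214354053893901390400; over this denominator the numerator is 725301063514698899942645214354053893901390400 + 362650531757349449971322607177026946950695200 + 241767021171566299980881738118017964633796800 + 181325265878674724985661303588513473475347600 + 145060212702939779988529042870810778780278080 + 120883510585783149990440869059008982316898400 + 103614437644956985706092173479150556271627200 + 90662632939337362492830651794256736737673800 + 80589007057188766660293912706005988211265600 + 72530106351469889994264521435405389390139040 + 65936460319518081812967746759459444900126400 + 60441755292891574995220434529504491158449200 + 55792389501130684610972708796465684146260800 + 51807218822478492853046086739575278135813600 + 48353404234313259996176347623603592926759360 + 45331316469668681246415325897128368368836900 + 42664768442041111761332071432591405523611200 + 40294503528594383330146956353002994105632800 + 38173740184984152628560274439687047047441600 + 36265053175734944997132260717702694695069520 + 34538145881652328568697391159716852090542400 + 32968230159759040906483873379729722450063200 + 31534828848465169562723704971915386691364800 + 30220877646445787497610217264752245579224600 + 29012042540587955997705808574162155756055616 + 27896194750565342305486354398232842073130400 + 26863002352396255553431304235335329403755200 + 25903609411239246426523043369787639067906800 + 25010381500506858618711903943243237720737600 + 24176702117156629998088173811801796463379680 + 23396808500474158062665974656582383674238400 + 22665658234834340623207662948564184184418450 + 21978820106506027270989248919819814966708800 + 21332384221020555880666035716295702761805600 + 20722887528991397141218434695830111254325440 + 20147251764297191665073478176501497052816400 + 19602731446343213511963384171731186321659200 + 19086870092492076314280137219843523523720800 + 18597463167043561536990902932155228048753600 + 18132526587867472498566130358851347347534760 + 17690269841821924388845005228147655948814400 + 17269072940826164284348695579858426045271200 + 16867466593365090696340586380326834741892800 + 16484115079879520453241936689864861225031600 + 16117801411437753332058782541201197642253120 + 15767414424232584781361852485957693345682400 + 15431937521589338296652025837320295614923200 + 15110438823222893748805108632376122789612300 + 14802062520708140815156024782735793753089600 + 14506021270293977998852904287081077878027808 + 14221589480680370587110690477530468507870400 + 13948097375282671152743177199116421036565200 + 13684925726692432074389532346302903658516800 + 13431501176198127776715652117667664701877600 + 13187292063903616362593549351891888980025280 + 12951804705619623213261521684893819533953400 + 12724580061661384209520091479895682349147200 + 12505190750253429309355951971621618860368800 + 12293238364655913558349918887356845659345600 + 12088351058578314999044086905900898231689840 + 11890181369093424589223692038591047441006400 + 11698404250237079031332987328291191837119200 + 11512715293884109522899130386572284030180800 + 11332829117417170311603831474282092092209225 + 11158477900226136922194541759293136829252160 + 10989410053253013635494624459909907483354400 + 10825389007682073133472316632150058117931200 + 10666192110510277940333017858147851380902800 + 10511609616155056520907901657305128897121600 + 10361443764495698570609217347915055627162720 + 10215507936826745069614721328930336533822400 + 10073625882148595832536739088250748526408200 + 9935631007050669862228016634987039642484800 + 9801365723171606755981692085865593160829600 + 9670680846862651999235269524720718585351872 + 9543435046246038157140068609921761761860400 + 9419494331359725973281106679922777842875200 + 9298731583521780768495451466077614024376800 + 9181026120439226581552471067772834100017600 + 9066263293933736249283065179425673673767380 + 8954334117465418517810434745111776467918400 + 8845134920910962194422502614073827974407200 + 8738567030297577107742713425952456553028800 + 8634536470413082142174347789929213022635600 + 8532953688408222352266414286518281104722240 + 8433733296682545348170293190163417370946400 + 8336793833502286206237301314414412573579200 + 8242057539939760226620968344932430612515800 + 8149450151850549437557811397236560605633600 + 8058900705718876666029391270600598821126560 + 7970341357304383515853244113780812020894400 + 7883707212116292390680926242978846672841200 + 7798936166824719354221991552194127891412800 + 7715968760794669148326012918660147807461600 + 7634748036996830525712054887937409409488320 + 7555219411611446874402554316188061394806150 + 7477330551697926803532424890247978287643200 + 7401031260354070407578012391367896876544800 + 7326273368835342423663082973273271655569600 + 7253010635146988999426452143540538939013904 + 7181198648660385147946982320337167266350400 + 7110794740340185293555345238765234253935200 + 7041757898200960193617914702466542659236800 + 6974048687641335576371588599558210518282600 + 6907629176330465713739478231943370418108480 + 6842462863346216037194766173151451829258400 = 3804468322410774875957037380326528963208610205, so H_106 = 3804468322410774875957037380326528963208610205/725301063514698899942645214354053893901390400; reducing by gcd(3804468322410774875957037380326528963208610205, 725301063514698899942645214354053893901390400) = 5 gives 760893664482154975191407476065305792641722041/145060212702939779988529042870810778780278080 ≈ 5.24536. (The PNT-adjacent estimate ln(106) + γ ≈ 5.24065 matches within O(1/n).)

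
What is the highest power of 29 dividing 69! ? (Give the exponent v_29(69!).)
v_29(69!) = 2

Legendre's formula: v_p(n!) = Σ_{k ≥ 1} ⌊n / p^k⌋. For p = 29, n = 69, the terms are:
  ⌊69/29^1⌋ = ⌊69/29⌋ = 2
(the next term ⌊69/29^2⌋ = 0, terminating the sum). Summing: v_29(69!) = 2 = 2.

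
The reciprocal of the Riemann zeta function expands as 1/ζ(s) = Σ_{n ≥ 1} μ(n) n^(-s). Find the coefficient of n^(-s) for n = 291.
μ(291) = 1

Factor n = 291 = 3 · 97. μ(n) = 0 if any exponent ≥ 2 (not squarefree); otherwise μ(n) = (−1)^{ω(n)} where ω(n) is the number of distinct prime factors. Applying: μ(291) = 1.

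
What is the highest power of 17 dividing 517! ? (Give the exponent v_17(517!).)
v_17(517!) = 31

Legendre's formula: v_p(n!) = Σ_{k ≥ 1} ⌊n / p^k⌋. For p = 17, n = 517, the terms are:
  ⌊517/17^1⌋ = ⌊517/17⌋ = 30
  ⌊517/17^2⌋ = ⌊517/289⌋ = 1
(the next term ⌊517/17^3⌋ = 0, terminating the sum). Summing: v_17(517!) = 30 + 1 = 31.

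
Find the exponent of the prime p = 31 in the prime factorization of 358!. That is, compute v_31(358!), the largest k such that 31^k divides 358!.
v_31(358!) = 11

Legendre's formula: v_p(n!) = Σ_{k ≥ 1} ⌊n / p^k⌋. For p = 31, n = 358, the terms are:
  ⌊358/31^1⌋ = ⌊358/31⌋ = 11
(the next term ⌊358/31^2⌋ = 0, terminating the sum). Summing: v_31(358!) = 11 = 11.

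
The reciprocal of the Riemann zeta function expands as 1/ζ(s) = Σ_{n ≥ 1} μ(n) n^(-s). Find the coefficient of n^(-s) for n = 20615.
μ(20615) = 1

Factor n = 20615 = 5 · 7 · 19 · 31. μ(n) = 0 if any exponent ≥ 2 (not squarefree); otherwise μ(n) = (−1)^{ω(n)} where ω(n) is the number of distinct prime factors. Applying: μ(20615) = 1.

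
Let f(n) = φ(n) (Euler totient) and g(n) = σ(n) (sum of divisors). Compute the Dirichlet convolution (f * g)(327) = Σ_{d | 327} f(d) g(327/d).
(φ * σ)(327) = 1308

Divisors of 327: [1, 3, 109, 327]. For each d | 327:
  d = 1: φ(1) · σ(327/1) = 1 · 440 = 440
  d = 3: φ(3) · σ(327/3) = 2 · 110 = 220
  d = 109: φ(109) · σ(327/109) = 108 · 4 = 432
  d = 327: φ(327) · σ(327/327) = 216 · 1 = 216
Summing: (φ * σ)(327) = 440 + 220 + 432 + 216 = 1308.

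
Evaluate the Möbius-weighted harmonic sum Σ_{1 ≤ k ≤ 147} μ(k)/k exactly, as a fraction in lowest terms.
Σ μ(k)/k = 66670440746206079837278951558338834430808994180477323/3338215550199730022503077710549980019122111551066811030

Values of μ(k) for 1 ≤ k ≤ 147: μ(1) = 1, μ(2) = -1, μ(3) = -1, μ(5) = -1, μ(6) = 1, μ(7) = -1, μ(10) = 1, μ(11) = -1, μ(13) = -1, μ(14) = 1, μ(15) = 1, μ(17) = -1, μ(19) = -1, μ(21) = 1, μ(22) = 1, μ(23) = -1, μ(26) = 1, μ(29) = -1, μ(30) = -1, μ(31) = -1, μ(33) = 1, μ(34) = 1, μ(35) = 1, μ(37) = -1, μ(38) = 1, μ(39) = 1, μ(41) = -1, μ(42) = -1, μ(43) = -1, μ(46) = 1, μ(47) = -1, μ(51) = 1, μ(53) = -1, μ(55) = 1, μ(57) = 1, μ(58) = 1, μ(59) = -1, μ(61) = -1, μ(62) = 1, μ(65) = 1, μ(66) = -1, μ(67) = -1, μ(69) = 1, μ(70) = -1, μ(71) = -1, μ(73) = -1, μ(74) = 1, μ(77) = 1, μ(78) = -1, μ(79) = -1, μ(82) = 1, μ(83) = -1, μ(85) = 1, μ(86) = 1, μ(87) = 1, μ(89) = -1, μ(91) = 1, μ(93) = 1, μ(94) = 1, μ(95) = 1, μ(97) = -1, μ(101) = -1, μ(102) = -1, μ(103) = -1, μ(105) = -1, μ(106) = 1, μ(107) = -1, μ(109) = -1, μ(110) = -1, μ(111) = 1, μ(113) = -1, μ(114) = -1, μ(115) = 1, μ(118) = 1, μ(119) = 1, μ(122) = 1, μ(123) = 1, μ(127) = -1, μ(129) = 1, μ(130) = -1, μ(131) = -1, μ(133) = 1, μ(134) = 1, μ(137) = -1, μ(138) = -1, μ(139) = -1, μ(141) = 1, μ(142) = 1, μ(143) = 1, μ(145) = 1, μ(146) = 1, with μ = 0 on non-squarefree integers. Summing μ(k)/k for k where μ(k) ≠ 0 gives 66670440746206079837278951558338834430808994180477323/3338215550199730022503077710549980019122111551066811030 ≈ 0.0200. (PNT ⟺ this sum → 0 as n → ∞.)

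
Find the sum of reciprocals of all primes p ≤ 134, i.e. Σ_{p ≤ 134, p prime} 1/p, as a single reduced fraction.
Σ 1/p = 980956909242278731029785409368357903506317057050081/525896479052627740771371797072411912900610967452630

π(134) = 32, so the primes ≤ 134 are [2, 3, 5, 7, 11, 13, 17, 19, 23, 29, 31, 37, 41, 43, 47, 53, 59, 61, 67, 71, 73, 79, 83, 89, 97, 101, 103, 107, 109, 113, 127, 131]. Summing 1/p over these primes: 980956909242278731029785409368357903506317057050081/525896479052627740771371797072411912900610967452630 ≈ 1.8653. Mertens estimate ln ln(134) + 0.2615 ≈ 1.8503.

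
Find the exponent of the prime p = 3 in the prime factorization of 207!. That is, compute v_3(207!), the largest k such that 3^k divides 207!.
v_3(207!) = 101

Legendre's formula: v_p(n!) = Σ_{k ≥ 1} ⌊n / p^k⌋. For p = 3, n = 207, the terms are:
  ⌊207/3^1⌋ = ⌊207/3⌋ = 69
  ⌊207/3^2⌋ = ⌊207/9⌋ = 23
  ⌊207/3^3⌋ = ⌊207/27⌋ = 7
  ⌊207/3^4⌋ = ⌊207/81⌋ = 2
(the next term ⌊207/3^5⌋ = 0, terminating the sum). Summing: v_3(207!) = 69 + 23 + 7 + 2 = 101.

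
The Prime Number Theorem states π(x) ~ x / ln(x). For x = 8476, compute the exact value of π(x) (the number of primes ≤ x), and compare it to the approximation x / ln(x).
π(8476) = 1059;  x/ln(x) ≈ 937.09;  relative error ≈ 11.51%.

Directly count primes up to 8476: π(8476) = 1059. The PNT approximation gives 8476/ln(8476) ≈ 8476/9.04499 ≈ 937.09. Relative error (π(x) − x/ln(x)) / π(x) ≈ 11.51%; the approximation is known to undercount slightly (Li(x) is a better estimate).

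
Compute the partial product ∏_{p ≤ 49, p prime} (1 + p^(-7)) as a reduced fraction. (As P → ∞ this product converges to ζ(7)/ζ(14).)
∏ = 263853992248183929955588067841649958807762565359040660091503223132247928290282626850939575242745161896165376/261685269908462752626449098337825267072687203746267710284915637456014619560925349129829845059340019784340625

The primes p ≤ 49 are [2, 3, 5, 7, 11, 13, 17, 19, 23, 29, 31, 37, 41, 43, 47]. For each, (1 + 1/p^7) = (p^7 + 1)/p^7. Multiplying these fractions over p ∈ [2, 3, 5, 7, 11, 13, 17, 19, 23, 29, 31, 37, 41, 43, 47] gives 263853992248183929955588067841649958807762565359040660091503223132247928290282626850939575242745161896165376/261685269908462752626449098337825267072687203746267710284915637456014619560925349129829845059340019784340625. (In the limit P → ∞ this tends to ζ(7)/ζ(14).)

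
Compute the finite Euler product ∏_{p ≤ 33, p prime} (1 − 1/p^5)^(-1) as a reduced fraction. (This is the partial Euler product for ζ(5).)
∏ = 1910589921595024369341325427716514697147265/1842548811291065574051999987500114856101888

The primes p ≤ 33 are [2, 3, 5, 7, 11, 13, 17, 19, 23, 29, 31]. For each prime, (1 − 1/p^5)^(-1) = p^5 / (p^5 − 1). The product is (1 − 1/2^5)^(-1), (1 − 1/3^5)^(-1), (1 − 1/5^5)^(-1), (1 − 1/7^5)^(-1), (1 − 1/11^5)^(-1), (1 − 1/13^5)^(-1), (1 − 1/17^5)^(-1), (1 − 1/19^5)^(-1), (1 − 1/23^5)^(-1), (1 − 1/29^5)^(-1), (1 − 1/31^5)^(-1) = ∏ p^5 / (p^5 − 1) = 1910589921595024369341325427716514697147265/1842548811291065574051999987500114856101888.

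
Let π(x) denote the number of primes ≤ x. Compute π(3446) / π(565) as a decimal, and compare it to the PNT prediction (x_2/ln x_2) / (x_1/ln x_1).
π(3446)/π(565) = 481/103 ≈ 4.6699;  PNT prediction ≈ 4.7451.

π(565) = 103 and π(3446) = 481, so π(3446)/π(565) ≈ 4.6699. The PNT-predicted ratio is (3446/ln(3446)) / (565/ln(565)) ≈ 4.7451. The two agree to within a few percent, as expected.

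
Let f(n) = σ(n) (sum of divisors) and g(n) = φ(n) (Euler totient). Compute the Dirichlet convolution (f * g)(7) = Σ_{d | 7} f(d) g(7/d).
(σ * φ)(7) = 14

Divisors of 7: [1, 7]. For each d | 7:
  d = 1: σ(1) · φ(7/1) = 1 · 6 = 6
  d = 7: σ(7) · φ(7/7) = 8 · 1 = 8
Summing: (σ * φ)(7) = 6 + 8 = 14.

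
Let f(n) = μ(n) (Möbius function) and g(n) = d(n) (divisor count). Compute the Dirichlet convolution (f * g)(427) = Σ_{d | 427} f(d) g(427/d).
(μ * d)(427) = 1

Divisors of 427: [1, 7, 61, 427]. For each d | 427:
  d = 1: μ(1) · d(427/1) = 1 · 4 = 4
  d = 7: μ(7) · d(427/7) = -1 · 2 = -2
  d = 61: μ(61) · d(427/61) = -1 · 2 = -2
  d = 427: μ(427) · d(427/427) = 1 · 1 = 1
Summing: (μ * d)(427) = 4 + -2 + -2 + 1 = 1.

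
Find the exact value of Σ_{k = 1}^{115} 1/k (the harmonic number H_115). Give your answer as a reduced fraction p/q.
H_115 = 92573227274776723505600817476549419778817513966049/17379782769567790172972927968296006432665936992320

Direct summation: H_115 = 1 + 1/2 + ... + 1/115. The least common denominator is lcm(1, ..., 115) = 955888052326228459513511038256280353796626534577600; over this denominator the numerator is 955888052326228459513511038256280353796626534577600 + 477944026163114229756755519128140176898313267288800 + 318629350775409486504503679418760117932208844859200 + 238972013081557114878377759564070088449156633644400 + 191177610465245691902702207651256070759325306915520 + 159314675387704743252251839709380058966104422429600 + 136555436046604065644787291179468621970946647796800 + 119486006540778557439188879782035044224578316822200 + 106209783591803162168167893139586705977402948286400 + 95588805232622845951351103825628035379662653457760 + 86898913847838950864864639841480032163329684961600 + 79657337693852371626125919854690029483052211214800 + 73529850178940650731808541404329257984355887275200 + 68277718023302032822393645589734310985473323898400 + 63725870155081897300900735883752023586441768971840 + 59743003270389278719594439891017522112289158411100 + 56228708960366379971383002250369432576272149092800 + 53104891795901581084083946569793352988701474143200 + 50309897490854129448079528329277913357717186030400 + 47794402616311422975675551912814017689831326728880 + 45518478682201355214929097059822873990315549265600 + 43449456923919475432432319920740016081664842480800 + 41560350101140367804935262532881754512896805851200 + 39828668846926185813062959927345014741526105607400 + 38235522093049138380540441530251214151865061383104 + 36764925089470325365904270702164628992177943637600 + 35403261197267720722722631046528901992467649428800 + 34138859011651016411196822794867155492736661949200 + 32961656976766498603914173732975184613676777054400 + 31862935077540948650450367941876011793220884485920 + 30835098462136401919790678653428398509568597889600 + 29871501635194639359797219945508761056144579205550 + 28966304615946316954954879947160010721109894987200 + 28114354480183189985691501125184716288136074546400 + 27311087209320813128957458235893724394189329559360 + 26552445897950790542041973284896676494350737071600 + 25834812225033201608473271304223793345854771204800 + 25154948745427064724039764164638956678858593015200 + 24509950059646883577269513801443085994785295758400 + 23897201308155711487837775956407008844915663364440 + 23314342739664108768622220445275130580405525233600 + 22759239341100677607464548529911436995157774632800 + 22229954705261126965430489261773961716200617083200 + 21724728461959737716216159960370008040832421240400 + 21241956718360632433633578627917341195480589657280 + 20780175050570183902467631266440877256448402925600 + 20338043666515499138585341239495326676523968820800 + 19914334423463092906531479963672507370763052803700 + 19507919435229152234969613025638374567278092542400 + 19117761046524569190270220765125607075932530691552 + 18742902986788793323794334083456477525424049697600 + 18382462544735162682952135351082314496088971818800 + 18035623628796763387047378080307176486728802539200 + 17701630598633860361361315523264450996233824714400 + 17379782769567790172972927968296006432665936992320 + 17069429505825508205598411397433577746368330974600 + 16769965830284709816026509443092637785905728676800 + 16480828488383249301957086866487592306838388527200 + 16201492412308956940906966750106446674519093806400 + 15931467538770474325225183970938005896610442242960 + 15670295939774237041205098987807874652403713681600 + 15417549231068200959895339326714199254784298944800 + 15172826227400451738309699019940957996771849755200 + 14935750817597319679898609972754380528072289602775 + 14705970035788130146361708280865851596871177455040 + 14483152307973158477477439973580005360554947493600 + 14266985855615350141992702063526572444725769172800 + 14057177240091594992845750562592358144068037273200 + 13853450033713455934978420844293918170965601950400 + 13655543604660406564478729117946862197094664779680 + 13463212004594767035401563919102540194318683585600 + 13276222948975395271020986642448338247175368535800 + 13094356881181211774157685455565484298583925131200 + 12917406112516600804236635652111896672927385602400 + 12745174031016379460180147176750404717288353794368 + 12577474372713532362019882082319478339429296507600 + 12414130549691278694980662834497147451904240708800 + 12254975029823441788634756900721542997392647879200 + 12099848763623145057133051117168105744261095374400 + 11948600654077855743918887978203504422457831682220 + 11801087065755906907574210348842967330822549809600 + 11657171369832054384311110222637565290202762616800 + 11516723522002752524259169135617835587911163067200 + 11379619670550338803732274264955718497578887316400 + 11245741792073275994276600450073886515254429818560 + 11114977352630563482715244630886980858100308541600 + 10987218992255499534638057910991728204558925684800 + 10862364230979868858108079980185004020416210620200 + 10740315194676724264196753238834610716816028478400 + 10620978359180316216816789313958670597740294828640 + 10504264311277235818829791629189893997765126753600 + 10390087525285091951233815633220438628224201462800 + 10278366154045467306596892884476132836522865963200 + 10169021833257749569292670619747663338261984410400 + 10061979498170825889615905665855582671543437206080 + 9957167211731546453265739981836253685381526401850 + 9854516003363179994984649878930725296872438500800 + 9753959717614576117484806512819187283639046271200 + 9655434871982105651651626649053336907036631662400 + 9558880523262284595135110382562803537966265345776 + 9464238141843846133797138992636439146501252817600 + 9371451493394396661897167041728238762712024848800 + 9280466527439111257412728526760003434918704219200 + 9191231272367581341476067675541157248044485909400 + 9103695736440271042985819411964574798063109853120 + 9017811814398381693523689040153588243364401269600 + 8933533199310546350593561105198881811183425556800 + 8850815299316930180680657761632225498116912357200 + 8769615158956224399206523286754865631161711326400 + 8689891384783895086486463984148003216332968496160 + 8611604075011067202824423768074597781951590401600 + 8534714752912754102799205698716788873184165487300 + 8459186303771933270031071135011330564571916235200 + 8384982915142354908013254721546318892952864338400 + 8312070020228073560987052506576350902579361170240 = 5091527500112719792808044961210218087834963268132695, so H_115 = 5091527500112719792808044961210218087834963268132695/955888052326228459513511038256280353796626534577600; reducing by gcd(5091527500112719792808044961210218087834963268132695, 955888052326228459513511038256280353796626534577600) = 55 gives 92573227274776723505600817476549419778817513966049/17379782769567790172972927968296006432665936992320 ≈ 5.32649. (The PNT-adjacent estimate ln(115) + γ ≈ 5.32215 matches within O(1/n).)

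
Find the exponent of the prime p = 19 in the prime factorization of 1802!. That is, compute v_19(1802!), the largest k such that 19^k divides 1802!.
v_19(1802!) = 98

Legendre's formula: v_p(n!) = Σ_{k ≥ 1} ⌊n / p^k⌋. For p = 19, n = 1802, the terms are:
  ⌊1802/19^1⌋ = ⌊1802/19⌋ = 94
  ⌊1802/19^2⌋ = ⌊1802/361⌋ = 4
(the next term ⌊1802/19^3⌋ = 0, terminating the sum). Summing: v_19(1802!) = 94 + 4 = 98.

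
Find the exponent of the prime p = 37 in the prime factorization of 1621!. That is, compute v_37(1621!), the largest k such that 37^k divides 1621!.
v_37(1621!) = 44

Legendre's formula: v_p(n!) = Σ_{k ≥ 1} ⌊n / p^k⌋. For p = 37, n = 1621, the terms are:
  ⌊1621/37^1⌋ = ⌊1621/37⌋ = 43
  ⌊1621/37^2⌋ = ⌊1621/1369⌋ = 1
(the next term ⌊1621/37^3⌋ = 0, terminating the sum). Summing: v_37(1621!) = 43 + 1 = 44.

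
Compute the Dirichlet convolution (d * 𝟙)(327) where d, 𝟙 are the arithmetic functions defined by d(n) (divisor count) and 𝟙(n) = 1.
(d * 𝟙)(327) = 9

Divisors of 327: [1, 3, 109, 327]. For each d | 327:
  d = 1: d(1) · 𝟙(327/1) = 1 · 1 = 1
  d = 3: d(3) · 𝟙(327/3) = 2 · 1 = 2
  d = 109: d(109) · 𝟙(327/109) = 2 · 1 = 2
  d = 327: d(327) · 𝟙(327/327) = 4 · 1 = 4
Summing: (d * 𝟙)(327) = 1 + 2 + 2 + 4 = 9.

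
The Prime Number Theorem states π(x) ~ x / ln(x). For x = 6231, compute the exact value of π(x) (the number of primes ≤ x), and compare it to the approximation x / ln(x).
π(6231) = 811;  x/ln(x) ≈ 713.15;  relative error ≈ 12.07%.

Directly count primes up to 6231: π(6231) = 811. The PNT approximation gives 6231/ln(6231) ≈ 6231/8.73729 ≈ 713.15. Relative error (π(x) − x/ln(x)) / π(x) ≈ 12.07%; the approximation is known to undercount slightly (Li(x) is a better estimate).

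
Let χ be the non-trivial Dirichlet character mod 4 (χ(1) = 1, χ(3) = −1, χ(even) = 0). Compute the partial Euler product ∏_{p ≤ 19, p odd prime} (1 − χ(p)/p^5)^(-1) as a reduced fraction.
∏ = 8959395755957897476417566375/8993950909687588250159808512

The odd primes p ≤ 19 are [3, 5, 7, 11, 13, 17, 19]. For each, χ(p) = 1 if p ≡ 1 mod 4, χ(p) = −1 if p ≡ 3 mod 4. Taking (1 − χ(p)/p^5)^(-1) = p^5/(p^5 − χ(p)): (1 − (-1)/3^5)^(-1) · (1 − (1)/5^5)^(-1) · (1 − (-1)/7^5)^(-1) · (1 − (-1)/11^5)^(-1) · (1 − (1)/13^5)^(-1) · (1 − (1)/17^5)^(-1) · (1 − (-1)/19^5)^(-1) = 8959395755957897476417566375/8993950909687588250159808512.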